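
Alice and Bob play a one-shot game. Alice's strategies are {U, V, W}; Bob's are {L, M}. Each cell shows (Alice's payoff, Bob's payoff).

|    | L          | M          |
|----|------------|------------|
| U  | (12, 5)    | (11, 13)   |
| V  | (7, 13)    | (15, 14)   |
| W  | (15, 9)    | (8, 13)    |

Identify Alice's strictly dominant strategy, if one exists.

Check whether one of Alice's strategies beats all alternatives regardless of what the opponent does.
U is not dominant: against L, W gives 15 > 12.
V is not dominant: against L, U gives 12 > 7.
W is not dominant: against M, U gives 11 > 8.
No single strategy is best against every opponent action.

None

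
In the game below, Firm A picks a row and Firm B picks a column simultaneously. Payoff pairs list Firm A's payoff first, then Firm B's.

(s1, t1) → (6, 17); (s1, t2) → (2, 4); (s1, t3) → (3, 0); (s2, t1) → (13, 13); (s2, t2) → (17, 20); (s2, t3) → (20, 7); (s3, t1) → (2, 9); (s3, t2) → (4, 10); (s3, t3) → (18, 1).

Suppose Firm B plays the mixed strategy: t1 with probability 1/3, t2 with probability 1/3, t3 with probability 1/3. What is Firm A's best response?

Compute Firm A's expected payoff from each pure strategy against the given mix.
s1: (1/3)·6 + (1/3)·2 + (1/3)·3 = 11/3
s2: (1/3)·13 + (1/3)·17 + (1/3)·20 = 50/3
s3: (1/3)·2 + (1/3)·4 + (1/3)·18 = 8
Highest expected payoff is 50/3, from s2.

s2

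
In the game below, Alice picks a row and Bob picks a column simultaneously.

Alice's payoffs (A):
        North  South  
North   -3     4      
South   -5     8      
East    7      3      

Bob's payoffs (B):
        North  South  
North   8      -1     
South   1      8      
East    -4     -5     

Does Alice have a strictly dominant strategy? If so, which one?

No strictly dominant strategy

A strategy is strictly dominant if it gives Alice a strictly higher payoff than every other strategy, against every choice by the opponent.
North is not dominant: against North, East gives 7 > -3.
South is not dominant: against North, North gives -3 > -5.
East is not dominant: against South, North gives 4 > 3.
No single strategy is best against every opponent action.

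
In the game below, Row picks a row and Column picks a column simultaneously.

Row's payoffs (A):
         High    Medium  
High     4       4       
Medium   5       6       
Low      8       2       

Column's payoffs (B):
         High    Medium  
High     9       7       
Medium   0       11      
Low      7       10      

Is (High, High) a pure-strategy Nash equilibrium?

Holding Column at High: Row gets 4 from High but could get 8 by switching to Low. Row has a profitable deviation.

No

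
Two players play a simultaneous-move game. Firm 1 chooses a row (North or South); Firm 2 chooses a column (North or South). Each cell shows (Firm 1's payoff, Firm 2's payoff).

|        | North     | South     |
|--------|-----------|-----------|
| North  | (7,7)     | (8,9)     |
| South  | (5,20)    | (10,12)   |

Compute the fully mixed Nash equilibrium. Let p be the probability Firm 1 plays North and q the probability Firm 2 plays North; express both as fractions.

p = 4/5, q = 1/2

In a mixed NE each player is indifferent between their pure strategies, so the opponent's mix sets the indifference.
Firm 2 indifferent between North and South: p·7 + (1−p)·20 = p·9 + (1−p)·12 ⟹ 20 + (-13)p = 12 + (-3)p ⟹ p = 4/5.
Firm 1 indifferent between North and South: q·7 + (1−q)·8 = q·5 + (1−q)·10 ⟹ 8 + (-1)q = 10 + (-5)q ⟹ q = 1/2.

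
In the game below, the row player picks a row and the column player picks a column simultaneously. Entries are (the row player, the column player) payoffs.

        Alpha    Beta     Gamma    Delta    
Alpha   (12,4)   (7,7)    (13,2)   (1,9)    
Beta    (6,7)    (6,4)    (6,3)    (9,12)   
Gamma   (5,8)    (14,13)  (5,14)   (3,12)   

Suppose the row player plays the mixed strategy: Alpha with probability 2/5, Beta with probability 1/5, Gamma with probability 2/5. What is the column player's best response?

The column player's best reply maximizes expected payoff against the mix.
Alpha: (2/5)·4 + (1/5)·7 + (2/5)·8 = 31/5
Beta: (2/5)·7 + (1/5)·4 + (2/5)·13 = 44/5
Gamma: (2/5)·2 + (1/5)·3 + (2/5)·14 = 7
Delta: (2/5)·9 + (1/5)·12 + (2/5)·12 = 54/5
Highest expected payoff is 54/5, from Delta.

Delta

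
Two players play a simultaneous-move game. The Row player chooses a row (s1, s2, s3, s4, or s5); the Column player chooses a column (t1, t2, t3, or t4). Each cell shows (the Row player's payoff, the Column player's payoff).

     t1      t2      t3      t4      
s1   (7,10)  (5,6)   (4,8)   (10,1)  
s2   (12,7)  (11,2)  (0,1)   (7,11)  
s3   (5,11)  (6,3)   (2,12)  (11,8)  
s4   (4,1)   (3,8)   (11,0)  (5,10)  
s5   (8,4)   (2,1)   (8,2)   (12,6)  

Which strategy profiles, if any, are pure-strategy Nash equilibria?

Check mutual best responses: a cell is a NE iff neither player can gain by unilaterally deviating.
The Row player's best responses — vs t1: s2 (payoff 12); vs t2: s2 (payoff 11); vs t3: s4 (payoff 11); vs t4: s5 (payoff 12).
The Column player's best responses — vs s1: t1 (payoff 10); vs s2: t4 (payoff 11); vs s3: t3 (payoff 12); vs s4: t4 (payoff 10); vs s5: t4 (payoff 6).
The only mutual best response is (s5, t4); neither player gains by switching there.

(s5, t4)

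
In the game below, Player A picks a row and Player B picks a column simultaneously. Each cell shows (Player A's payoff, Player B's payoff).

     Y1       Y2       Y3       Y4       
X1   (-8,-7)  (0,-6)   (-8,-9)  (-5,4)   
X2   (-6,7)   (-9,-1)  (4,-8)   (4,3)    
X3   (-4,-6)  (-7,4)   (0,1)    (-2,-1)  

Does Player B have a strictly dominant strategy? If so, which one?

A strategy is strictly dominant if it gives Player B a strictly higher payoff than every other strategy, against every choice by the opponent.
Y1 is not dominant: against X1, Y2 gives -6 > -7.
Y2 is not dominant: against X1, Y4 gives 4 > -6.
Y3 is not dominant: against X1, Y1 gives -7 > -9.
Y4 is not dominant: against X2, Y1 gives 7 > 3.
No single strategy is best against every opponent action.

No strictly dominant strategy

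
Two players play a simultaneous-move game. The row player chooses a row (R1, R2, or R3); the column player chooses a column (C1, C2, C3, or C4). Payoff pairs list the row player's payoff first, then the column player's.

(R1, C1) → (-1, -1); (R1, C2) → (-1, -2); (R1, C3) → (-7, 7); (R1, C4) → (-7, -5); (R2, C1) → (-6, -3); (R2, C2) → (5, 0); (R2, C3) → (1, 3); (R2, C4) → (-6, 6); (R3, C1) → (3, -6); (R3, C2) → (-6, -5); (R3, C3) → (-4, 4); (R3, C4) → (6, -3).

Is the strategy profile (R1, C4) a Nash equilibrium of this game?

No

Holding the column player at C4: the row player gets -7 from R1 but could get 6 by switching to R3. The row player has a profitable deviation.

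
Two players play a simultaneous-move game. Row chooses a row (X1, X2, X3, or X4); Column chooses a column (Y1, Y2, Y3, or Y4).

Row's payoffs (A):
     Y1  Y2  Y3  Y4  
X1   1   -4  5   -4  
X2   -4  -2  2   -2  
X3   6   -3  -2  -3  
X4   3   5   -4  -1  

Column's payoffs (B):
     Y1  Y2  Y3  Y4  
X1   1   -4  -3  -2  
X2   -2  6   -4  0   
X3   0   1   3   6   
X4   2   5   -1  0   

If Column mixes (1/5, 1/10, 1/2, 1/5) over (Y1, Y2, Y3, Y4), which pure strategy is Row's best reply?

X1

Row's best reply maximizes expected payoff against the mix.
X1: (1/5)·1 + (1/10)·(-4) + (1/2)·5 + (1/5)·(-4) = 3/2
X2: (1/5)·(-4) + (1/10)·(-2) + (1/2)·2 + (1/5)·(-2) = -2/5
X3: (1/5)·6 + (1/10)·(-3) + (1/2)·(-2) + (1/5)·(-3) = -7/10
X4: (1/5)·3 + (1/10)·5 + (1/2)·(-4) + (1/5)·(-1) = -11/10
Highest expected payoff is 3/2, from X1.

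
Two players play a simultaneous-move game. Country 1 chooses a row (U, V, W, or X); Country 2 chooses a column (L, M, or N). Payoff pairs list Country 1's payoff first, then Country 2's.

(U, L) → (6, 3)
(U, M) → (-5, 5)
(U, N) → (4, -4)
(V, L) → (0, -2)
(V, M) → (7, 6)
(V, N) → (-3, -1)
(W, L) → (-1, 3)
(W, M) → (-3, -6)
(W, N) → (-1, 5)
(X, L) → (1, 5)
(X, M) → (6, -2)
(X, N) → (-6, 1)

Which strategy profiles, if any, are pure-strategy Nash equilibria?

Find each player's best response to every opponent strategy; NE are the intersections.
Country 1's best responses — vs L: U (payoff 6); vs M: V (payoff 7); vs N: U (payoff 4).
Country 2's best responses — vs U: M (payoff 5); vs V: M (payoff 6); vs W: N (payoff 5); vs X: L (payoff 5).
The only mutual best response is (V, M); neither player gains by switching there.

(V, M)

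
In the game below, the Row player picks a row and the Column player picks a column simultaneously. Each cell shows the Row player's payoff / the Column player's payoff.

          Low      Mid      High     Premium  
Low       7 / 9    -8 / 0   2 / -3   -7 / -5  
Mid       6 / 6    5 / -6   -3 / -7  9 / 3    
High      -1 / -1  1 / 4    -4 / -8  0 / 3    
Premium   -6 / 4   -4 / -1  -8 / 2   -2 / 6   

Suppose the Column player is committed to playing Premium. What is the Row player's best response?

With the Column player fixed at Premium, the Row player's payoffs are: Low → -7, Mid → 9, High → 0, Premium → -2.
The maximum is 9, achieved by Mid.

Mid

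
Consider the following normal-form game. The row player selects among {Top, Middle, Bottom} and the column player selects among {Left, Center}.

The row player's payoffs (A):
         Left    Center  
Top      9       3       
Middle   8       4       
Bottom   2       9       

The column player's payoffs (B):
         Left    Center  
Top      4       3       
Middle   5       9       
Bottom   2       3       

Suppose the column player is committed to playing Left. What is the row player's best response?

Top

With the column player fixed at Left, the row player's payoffs are: Top → 9, Middle → 8, Bottom → 2.
The maximum is 9, achieved by Top.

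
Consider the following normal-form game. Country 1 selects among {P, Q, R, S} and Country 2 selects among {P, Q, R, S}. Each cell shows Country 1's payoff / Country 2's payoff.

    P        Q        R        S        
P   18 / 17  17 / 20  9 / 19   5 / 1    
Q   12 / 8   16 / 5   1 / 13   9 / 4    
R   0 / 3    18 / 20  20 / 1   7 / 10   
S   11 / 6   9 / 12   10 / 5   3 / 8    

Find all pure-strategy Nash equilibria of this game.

Find each player's best response to every opponent strategy; NE are the intersections.
Country 1's best responses — vs P: P (payoff 18); vs Q: R (payoff 18); vs R: R (payoff 20); vs S: Q (payoff 9).
Country 2's best responses — vs P: Q (payoff 20); vs Q: R (payoff 13); vs R: Q (payoff 20); vs S: Q (payoff 12).
The only mutual best response is (R, Q); neither player gains by switching there.

(R, Q)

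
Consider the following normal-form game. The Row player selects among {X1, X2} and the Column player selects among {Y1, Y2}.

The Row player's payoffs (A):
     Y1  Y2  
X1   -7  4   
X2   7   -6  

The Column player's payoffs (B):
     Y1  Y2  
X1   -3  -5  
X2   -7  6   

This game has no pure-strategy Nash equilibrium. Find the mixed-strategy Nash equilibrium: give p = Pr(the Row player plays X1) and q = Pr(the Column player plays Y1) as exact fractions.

Each player's mixing probability is pinned down by making the *other* player indifferent.
The Column player indifferent between Y1 and Y2: p·(-3) + (1−p)·(-7) = p·(-5) + (1−p)·6 ⟹ (-7) + 4p = 6 + (-11)p ⟹ p = 13/15.
The Row player indifferent between X1 and X2: q·(-7) + (1−q)·4 = q·7 + (1−q)·(-6) ⟹ 4 + (-11)q = (-6) + 13q ⟹ q = 5/12.

p = 13/15, q = 5/12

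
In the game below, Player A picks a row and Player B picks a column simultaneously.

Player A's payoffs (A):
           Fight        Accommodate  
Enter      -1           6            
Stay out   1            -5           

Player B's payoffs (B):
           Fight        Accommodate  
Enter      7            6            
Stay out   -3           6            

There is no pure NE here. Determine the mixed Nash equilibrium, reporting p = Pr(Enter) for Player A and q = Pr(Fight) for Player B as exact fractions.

p = 9/10, q = 11/13

Each player's mixing probability is pinned down by making the *other* player indifferent.
Player B indifferent between Fight and Accommodate: p·7 + (1−p)·(-3) = p·6 + (1−p)·6 ⟹ (-3) + 10p = 6 + 0p ⟹ p = 9/10.
Player A indifferent between Enter and Stay out: q·(-1) + (1−q)·6 = q·1 + (1−q)·(-5) ⟹ 6 + (-7)q = (-5) + 6q ⟹ q = 11/13.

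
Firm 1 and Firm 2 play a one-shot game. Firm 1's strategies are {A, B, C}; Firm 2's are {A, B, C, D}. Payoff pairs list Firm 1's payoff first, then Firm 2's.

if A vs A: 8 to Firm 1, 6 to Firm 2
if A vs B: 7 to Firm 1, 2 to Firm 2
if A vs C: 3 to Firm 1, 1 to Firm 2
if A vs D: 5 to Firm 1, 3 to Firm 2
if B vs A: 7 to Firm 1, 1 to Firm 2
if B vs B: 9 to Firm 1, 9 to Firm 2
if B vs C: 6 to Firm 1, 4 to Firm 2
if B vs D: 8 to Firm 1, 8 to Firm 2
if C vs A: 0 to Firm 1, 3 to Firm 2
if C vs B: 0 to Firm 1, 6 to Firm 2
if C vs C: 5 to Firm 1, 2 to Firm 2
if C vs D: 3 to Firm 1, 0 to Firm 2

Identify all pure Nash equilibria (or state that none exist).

A profile is a Nash equilibrium when each player is best-responding to the other.
Firm 1's best responses — vs A: A (payoff 8); vs B: B (payoff 9); vs C: B (payoff 6); vs D: B (payoff 8).
Firm 2's best responses — vs A: A (payoff 6); vs B: B (payoff 9); vs C: B (payoff 6).
Mutual best responses occur at (A, A) and (B, B); at each, neither player gains by switching.

(A, A) and (B, B)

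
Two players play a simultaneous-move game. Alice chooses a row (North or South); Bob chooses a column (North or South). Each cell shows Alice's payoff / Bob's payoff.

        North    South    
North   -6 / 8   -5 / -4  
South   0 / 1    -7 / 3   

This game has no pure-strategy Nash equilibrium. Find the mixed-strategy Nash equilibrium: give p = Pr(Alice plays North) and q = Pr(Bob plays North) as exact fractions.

p = 1/7, q = 1/4

Each player's mixing probability is pinned down by making the *other* player indifferent.
Bob indifferent between North and South: p·8 + (1−p)·1 = p·(-4) + (1−p)·3 ⟹ 1 + 7p = 3 + (-7)p ⟹ p = 1/7.
Alice indifferent between North and South: q·(-6) + (1−q)·(-5) = q·0 + (1−q)·(-7) ⟹ (-5) + (-1)q = (-7) + 7q ⟹ q = 1/4.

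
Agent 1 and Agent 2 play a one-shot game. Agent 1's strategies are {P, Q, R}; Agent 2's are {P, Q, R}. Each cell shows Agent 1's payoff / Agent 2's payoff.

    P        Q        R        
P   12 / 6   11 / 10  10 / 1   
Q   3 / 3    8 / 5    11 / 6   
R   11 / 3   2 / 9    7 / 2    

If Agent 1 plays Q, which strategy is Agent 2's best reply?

R

With Agent 1 fixed at Q, Agent 2's payoffs are: P → 3, Q → 5, R → 6.
The maximum is 6, achieved by R.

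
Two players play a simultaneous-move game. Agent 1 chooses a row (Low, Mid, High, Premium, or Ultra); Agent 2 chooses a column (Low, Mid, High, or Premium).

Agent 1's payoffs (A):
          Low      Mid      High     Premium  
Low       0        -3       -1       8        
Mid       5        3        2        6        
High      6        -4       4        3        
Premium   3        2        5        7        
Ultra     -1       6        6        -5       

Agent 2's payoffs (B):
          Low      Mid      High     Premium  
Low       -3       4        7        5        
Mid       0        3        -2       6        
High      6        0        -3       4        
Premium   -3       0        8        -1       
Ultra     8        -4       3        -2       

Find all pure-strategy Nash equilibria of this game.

Check mutual best responses: a cell is a NE iff neither player can gain by unilaterally deviating.
Agent 1's best responses — vs Low: High (payoff 6); vs Mid: Ultra (payoff 6); vs High: Ultra (payoff 6); vs Premium: Low (payoff 8).
Agent 2's best responses — vs Low: High (payoff 7); vs Mid: Premium (payoff 6); vs High: Low (payoff 6); vs Premium: High (payoff 8); vs Ultra: Low (payoff 8).
The only mutual best response is (High, Low); neither player gains by switching there.

(High, Low)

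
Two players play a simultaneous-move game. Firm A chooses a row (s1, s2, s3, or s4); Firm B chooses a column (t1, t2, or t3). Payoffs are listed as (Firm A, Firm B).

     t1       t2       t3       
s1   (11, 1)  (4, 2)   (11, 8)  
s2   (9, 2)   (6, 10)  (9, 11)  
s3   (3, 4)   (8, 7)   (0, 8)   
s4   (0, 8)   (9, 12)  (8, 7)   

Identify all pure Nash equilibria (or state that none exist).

Find each player's best response to every opponent strategy; NE are the intersections.
Firm A's best responses — vs t1: s1 (payoff 11); vs t2: s4 (payoff 9); vs t3: s1 (payoff 11).
Firm B's best responses — vs s1: t3 (payoff 8); vs s2: t3 (payoff 11); vs s3: t3 (payoff 8); vs s4: t2 (payoff 12).
Mutual best responses occur at (s1, t3) and (s4, t2); at each, neither player gains by switching.

(s1, t3) and (s4, t2)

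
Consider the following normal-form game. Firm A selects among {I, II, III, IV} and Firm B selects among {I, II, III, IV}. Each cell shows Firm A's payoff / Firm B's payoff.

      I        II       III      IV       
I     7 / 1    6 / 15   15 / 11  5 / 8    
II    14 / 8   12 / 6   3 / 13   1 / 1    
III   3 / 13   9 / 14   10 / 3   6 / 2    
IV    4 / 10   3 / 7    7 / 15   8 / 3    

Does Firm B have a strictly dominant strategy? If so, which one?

None

A strategy is strictly dominant if it gives Firm B a strictly higher payoff than every other strategy, against every choice by the opponent.
I is not dominant: against I, II gives 15 > 1.
II is not dominant: against II, I gives 8 > 6.
III is not dominant: against I, II gives 15 > 11.
IV is not dominant: against I, II gives 15 > 8.
No single strategy is best against every opponent action.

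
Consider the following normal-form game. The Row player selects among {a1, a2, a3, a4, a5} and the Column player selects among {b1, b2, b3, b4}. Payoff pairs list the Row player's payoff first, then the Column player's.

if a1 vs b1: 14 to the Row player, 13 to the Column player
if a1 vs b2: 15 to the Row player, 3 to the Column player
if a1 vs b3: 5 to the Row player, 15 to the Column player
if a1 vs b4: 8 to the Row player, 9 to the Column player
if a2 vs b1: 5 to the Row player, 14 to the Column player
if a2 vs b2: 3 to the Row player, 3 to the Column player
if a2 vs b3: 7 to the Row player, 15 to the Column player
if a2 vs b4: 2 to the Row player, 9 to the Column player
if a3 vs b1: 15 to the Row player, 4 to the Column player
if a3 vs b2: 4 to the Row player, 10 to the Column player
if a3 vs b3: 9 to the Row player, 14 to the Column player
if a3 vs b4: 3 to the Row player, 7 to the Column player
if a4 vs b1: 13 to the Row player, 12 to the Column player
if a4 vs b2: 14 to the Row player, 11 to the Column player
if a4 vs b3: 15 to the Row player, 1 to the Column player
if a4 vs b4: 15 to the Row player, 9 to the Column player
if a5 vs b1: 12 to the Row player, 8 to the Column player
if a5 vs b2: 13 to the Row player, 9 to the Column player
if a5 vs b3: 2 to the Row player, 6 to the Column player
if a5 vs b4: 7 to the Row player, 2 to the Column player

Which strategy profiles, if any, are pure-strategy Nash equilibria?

None

Check mutual best responses: a cell is a NE iff neither player can gain by unilaterally deviating.
The Row player's best responses — vs b1: a3 (payoff 15); vs b2: a1 (payoff 15); vs b3: a4 (payoff 15); vs b4: a4 (payoff 15).
The Column player's best responses — vs a1: b3 (payoff 15); vs a2: b3 (payoff 15); vs a3: b3 (payoff 14); vs a4: b1 (payoff 12); vs a5: b2 (payoff 9).
No cell has both players best-responding. For instance, the Row player's best reply to b4 is a4, but against a4 the Column player prefers b1 over b4.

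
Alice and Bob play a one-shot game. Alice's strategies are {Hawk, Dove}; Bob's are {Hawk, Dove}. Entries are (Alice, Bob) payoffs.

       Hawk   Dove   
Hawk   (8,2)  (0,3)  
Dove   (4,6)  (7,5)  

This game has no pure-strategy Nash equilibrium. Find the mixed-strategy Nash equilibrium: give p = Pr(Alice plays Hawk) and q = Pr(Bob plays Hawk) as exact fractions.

Each player's mixing probability is pinned down by making the *other* player indifferent.
Bob indifferent between Hawk and Dove: p·2 + (1−p)·6 = p·3 + (1−p)·5 ⟹ 6 + (-4)p = 5 + (-2)p ⟹ p = 1/2.
Alice indifferent between Hawk and Dove: q·8 + (1−q)·0 = q·4 + (1−q)·7 ⟹ 0 + 8q = 7 + (-3)q ⟹ q = 7/11.

p = 1/2, q = 7/11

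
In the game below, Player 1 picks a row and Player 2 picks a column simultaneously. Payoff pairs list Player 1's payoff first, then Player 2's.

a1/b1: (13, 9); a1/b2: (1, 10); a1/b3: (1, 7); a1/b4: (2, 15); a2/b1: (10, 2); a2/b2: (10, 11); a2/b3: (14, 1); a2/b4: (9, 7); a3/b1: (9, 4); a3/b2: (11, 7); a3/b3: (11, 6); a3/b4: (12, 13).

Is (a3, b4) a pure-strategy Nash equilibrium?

Yes

Holding Player 2 at b4: Player 1 gets 12 from a3, versus 2 from a1, 9 from a2. No profitable deviation for Player 1.
Holding Player 1 at a3: Player 2 gets 13 from b4, versus 4 from b1, 7 from b2, 6 from b3. No profitable deviation for Player 2 either.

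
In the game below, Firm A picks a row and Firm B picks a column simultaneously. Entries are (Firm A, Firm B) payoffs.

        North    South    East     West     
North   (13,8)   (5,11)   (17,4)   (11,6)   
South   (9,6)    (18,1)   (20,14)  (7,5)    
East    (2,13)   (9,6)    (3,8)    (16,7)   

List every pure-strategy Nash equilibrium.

(South, East)

Find each player's best response to every opponent strategy; NE are the intersections.
Firm A's best responses — vs North: North (payoff 13); vs South: South (payoff 18); vs East: South (payoff 20); vs West: East (payoff 16).
Firm B's best responses — vs North: South (payoff 11); vs South: East (payoff 14); vs East: North (payoff 13).
The only mutual best response is (South, East); neither player gains by switching there.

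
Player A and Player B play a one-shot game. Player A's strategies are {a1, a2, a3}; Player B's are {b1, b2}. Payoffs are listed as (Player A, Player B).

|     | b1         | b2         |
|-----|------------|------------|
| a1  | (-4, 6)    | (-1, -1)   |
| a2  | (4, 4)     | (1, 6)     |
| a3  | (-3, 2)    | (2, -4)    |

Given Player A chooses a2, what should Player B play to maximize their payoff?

With Player A fixed at a2, Player B's payoffs are: b1 → 4, b2 → 6.
The maximum is 6, achieved by b2.

b2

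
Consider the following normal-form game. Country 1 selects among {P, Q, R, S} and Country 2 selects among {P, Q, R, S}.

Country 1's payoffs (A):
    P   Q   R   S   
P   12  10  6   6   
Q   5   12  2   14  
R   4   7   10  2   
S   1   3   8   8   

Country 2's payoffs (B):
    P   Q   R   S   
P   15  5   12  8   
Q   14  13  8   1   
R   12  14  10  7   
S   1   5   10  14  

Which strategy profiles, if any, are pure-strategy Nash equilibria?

(P, P)

Find each player's best response to every opponent strategy; NE are the intersections.
Country 1's best responses — vs P: P (payoff 12); vs Q: Q (payoff 12); vs R: R (payoff 10); vs S: Q (payoff 14).
Country 2's best responses — vs P: P (payoff 15); vs Q: P (payoff 14); vs R: Q (payoff 14); vs S: S (payoff 14).
The only mutual best response is (P, P); neither player gains by switching there.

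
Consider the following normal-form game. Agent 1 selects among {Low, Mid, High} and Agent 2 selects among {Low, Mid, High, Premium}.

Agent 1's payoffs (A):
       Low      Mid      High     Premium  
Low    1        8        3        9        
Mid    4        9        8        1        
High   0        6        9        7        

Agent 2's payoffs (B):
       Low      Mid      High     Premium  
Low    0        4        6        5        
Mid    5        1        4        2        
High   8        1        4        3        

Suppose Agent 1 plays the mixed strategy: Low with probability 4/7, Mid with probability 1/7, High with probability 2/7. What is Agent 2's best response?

Agent 2's best reply maximizes expected payoff against the mix.
Low: (4/7)·0 + (1/7)·5 + (2/7)·8 = 3
Mid: (4/7)·4 + (1/7)·1 + (2/7)·1 = 19/7
High: (4/7)·6 + (1/7)·4 + (2/7)·4 = 36/7
Premium: (4/7)·5 + (1/7)·2 + (2/7)·3 = 4
Highest expected payoff is 36/7, from High.

High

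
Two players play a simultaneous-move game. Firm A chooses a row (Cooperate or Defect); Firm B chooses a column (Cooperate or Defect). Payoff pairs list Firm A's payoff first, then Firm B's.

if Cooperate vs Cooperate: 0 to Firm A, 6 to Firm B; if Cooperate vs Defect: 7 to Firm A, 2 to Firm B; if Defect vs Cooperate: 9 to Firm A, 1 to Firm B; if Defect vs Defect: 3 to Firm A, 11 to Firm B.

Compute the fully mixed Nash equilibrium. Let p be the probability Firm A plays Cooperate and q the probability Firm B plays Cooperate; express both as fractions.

p = 5/7, q = 4/13

In a mixed NE each player is indifferent between their pure strategies, so the opponent's mix sets the indifference.
Firm B indifferent between Cooperate and Defect: p·6 + (1−p)·1 = p·2 + (1−p)·11 ⟹ 1 + 5p = 11 + (-9)p ⟹ p = 5/7.
Firm A indifferent between Cooperate and Defect: q·0 + (1−q)·7 = q·9 + (1−q)·3 ⟹ 7 + (-7)q = 3 + 6q ⟹ q = 4/13.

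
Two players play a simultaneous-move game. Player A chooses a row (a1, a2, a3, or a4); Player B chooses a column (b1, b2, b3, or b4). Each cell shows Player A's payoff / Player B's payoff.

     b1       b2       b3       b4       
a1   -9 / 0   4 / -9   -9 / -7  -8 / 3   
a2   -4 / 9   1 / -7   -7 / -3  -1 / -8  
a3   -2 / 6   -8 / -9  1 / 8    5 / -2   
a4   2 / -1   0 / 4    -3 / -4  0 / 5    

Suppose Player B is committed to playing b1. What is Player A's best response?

With Player B fixed at b1, Player A's payoffs are: a1 → -9, a2 → -4, a3 → -2, a4 → 2.
The maximum is 2, achieved by a4.

a4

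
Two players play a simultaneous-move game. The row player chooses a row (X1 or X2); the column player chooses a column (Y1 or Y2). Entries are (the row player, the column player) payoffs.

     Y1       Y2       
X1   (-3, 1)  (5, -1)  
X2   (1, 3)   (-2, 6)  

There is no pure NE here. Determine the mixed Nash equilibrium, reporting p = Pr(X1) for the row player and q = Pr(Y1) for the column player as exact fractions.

p = 3/5, q = 7/11

Each player's mixing probability is pinned down by making the *other* player indifferent.
The column player indifferent between Y1 and Y2: p·1 + (1−p)·3 = p·(-1) + (1−p)·6 ⟹ 3 + (-2)p = 6 + (-7)p ⟹ p = 3/5.
The row player indifferent between X1 and X2: q·(-3) + (1−q)·5 = q·1 + (1−q)·(-2) ⟹ 5 + (-8)q = (-2) + 3q ⟹ q = 7/11.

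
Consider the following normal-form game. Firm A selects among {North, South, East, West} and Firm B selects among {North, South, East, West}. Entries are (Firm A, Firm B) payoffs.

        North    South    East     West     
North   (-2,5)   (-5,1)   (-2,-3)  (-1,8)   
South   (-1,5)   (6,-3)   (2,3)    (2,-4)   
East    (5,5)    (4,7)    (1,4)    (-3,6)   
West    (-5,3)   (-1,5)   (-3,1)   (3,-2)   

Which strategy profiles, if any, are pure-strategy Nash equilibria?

None

Check mutual best responses: a cell is a NE iff neither player can gain by unilaterally deviating.
Firm A's best responses — vs North: East (payoff 5); vs South: South (payoff 6); vs East: South (payoff 2); vs West: West (payoff 3).
Firm B's best responses — vs North: West (payoff 8); vs South: North (payoff 5); vs East: South (payoff 7); vs West: South (payoff 5).
No cell has both players best-responding. For instance, Firm A's best reply to West is West, but against West Firm B prefers South over West.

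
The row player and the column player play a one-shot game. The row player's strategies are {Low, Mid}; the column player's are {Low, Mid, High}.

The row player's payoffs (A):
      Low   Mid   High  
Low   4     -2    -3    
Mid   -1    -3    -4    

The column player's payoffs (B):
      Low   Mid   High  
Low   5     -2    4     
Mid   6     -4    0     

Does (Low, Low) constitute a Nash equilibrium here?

Yes

Holding the column player at Low: the row player gets 4 from Low, versus -1 from Mid. No profitable deviation for the row player.
Holding the row player at Low: the column player gets 5 from Low, versus -2 from Mid, 4 from High. No profitable deviation for the column player either.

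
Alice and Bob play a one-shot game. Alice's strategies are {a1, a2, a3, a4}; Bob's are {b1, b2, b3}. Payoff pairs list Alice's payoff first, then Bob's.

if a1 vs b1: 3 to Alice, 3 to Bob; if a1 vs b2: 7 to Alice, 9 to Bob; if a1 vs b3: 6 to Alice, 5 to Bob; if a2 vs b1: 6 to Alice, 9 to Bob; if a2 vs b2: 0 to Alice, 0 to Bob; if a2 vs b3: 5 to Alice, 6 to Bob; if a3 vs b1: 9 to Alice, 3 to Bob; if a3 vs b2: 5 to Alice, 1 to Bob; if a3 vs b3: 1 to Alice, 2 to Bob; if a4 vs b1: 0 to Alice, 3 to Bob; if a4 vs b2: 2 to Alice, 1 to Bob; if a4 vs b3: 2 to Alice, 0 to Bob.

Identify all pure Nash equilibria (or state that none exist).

(a1, b2) and (a3, b1)

A profile is a Nash equilibrium when each player is best-responding to the other.
Alice's best responses — vs b1: a3 (payoff 9); vs b2: a1 (payoff 7); vs b3: a1 (payoff 6).
Bob's best responses — vs a1: b2 (payoff 9); vs a2: b1 (payoff 9); vs a3: b1 (payoff 3); vs a4: b1 (payoff 3).
Mutual best responses occur at (a1, b2) and (a3, b1); at each, neither player gains by switching.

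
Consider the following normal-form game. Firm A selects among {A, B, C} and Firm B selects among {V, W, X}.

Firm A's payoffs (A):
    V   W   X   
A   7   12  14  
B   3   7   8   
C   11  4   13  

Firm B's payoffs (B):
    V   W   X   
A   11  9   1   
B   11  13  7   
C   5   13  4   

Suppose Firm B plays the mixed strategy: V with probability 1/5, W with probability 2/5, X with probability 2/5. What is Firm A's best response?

A

Firm A's best reply maximizes expected payoff against the mix.
A: (1/5)·7 + (2/5)·12 + (2/5)·14 = 59/5
B: (1/5)·3 + (2/5)·7 + (2/5)·8 = 33/5
C: (1/5)·11 + (2/5)·4 + (2/5)·13 = 9
Highest expected payoff is 59/5, from A.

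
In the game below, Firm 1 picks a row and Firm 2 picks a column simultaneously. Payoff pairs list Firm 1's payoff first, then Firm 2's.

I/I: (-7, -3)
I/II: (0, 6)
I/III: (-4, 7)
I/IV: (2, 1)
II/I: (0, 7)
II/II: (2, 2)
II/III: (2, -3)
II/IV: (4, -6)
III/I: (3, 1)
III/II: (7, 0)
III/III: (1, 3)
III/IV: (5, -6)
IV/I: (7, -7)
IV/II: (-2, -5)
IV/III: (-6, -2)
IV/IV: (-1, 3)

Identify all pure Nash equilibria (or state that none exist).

There is no pure-strategy Nash equilibrium

Find each player's best response to every opponent strategy; NE are the intersections.
Firm 1's best responses — vs I: IV (payoff 7); vs II: III (payoff 7); vs III: II (payoff 2); vs IV: III (payoff 5).
Firm 2's best responses — vs I: III (payoff 7); vs II: I (payoff 7); vs III: III (payoff 3); vs IV: IV (payoff 3).
No cell has both players best-responding. For instance, Firm 1's best reply to II is III, but against III Firm 2 prefers III over II.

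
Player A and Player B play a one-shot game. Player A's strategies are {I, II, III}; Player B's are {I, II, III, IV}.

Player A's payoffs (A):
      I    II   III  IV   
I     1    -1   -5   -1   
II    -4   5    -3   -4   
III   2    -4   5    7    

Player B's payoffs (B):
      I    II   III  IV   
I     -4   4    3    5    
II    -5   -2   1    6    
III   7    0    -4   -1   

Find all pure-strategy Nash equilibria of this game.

(III, I)

Find each player's best response to every opponent strategy; NE are the intersections.
Player A's best responses — vs I: III (payoff 2); vs II: II (payoff 5); vs III: III (payoff 5); vs IV: III (payoff 7).
Player B's best responses — vs I: IV (payoff 5); vs II: IV (payoff 6); vs III: I (payoff 7).
The only mutual best response is (III, I); neither player gains by switching there.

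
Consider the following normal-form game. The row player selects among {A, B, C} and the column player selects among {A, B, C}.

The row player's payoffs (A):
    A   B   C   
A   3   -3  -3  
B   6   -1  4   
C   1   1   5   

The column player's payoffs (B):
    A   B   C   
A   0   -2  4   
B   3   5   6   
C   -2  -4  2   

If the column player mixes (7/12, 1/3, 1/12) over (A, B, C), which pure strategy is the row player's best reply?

Compute the row player's expected payoff from each pure strategy against the given mix.
A: (7/12)·3 + (1/3)·(-3) + (1/12)·(-3) = 1/2
B: (7/12)·6 + (1/3)·(-1) + (1/12)·4 = 7/2
C: (7/12)·1 + (1/3)·1 + (1/12)·5 = 4/3
Highest expected payoff is 7/2, from B.

B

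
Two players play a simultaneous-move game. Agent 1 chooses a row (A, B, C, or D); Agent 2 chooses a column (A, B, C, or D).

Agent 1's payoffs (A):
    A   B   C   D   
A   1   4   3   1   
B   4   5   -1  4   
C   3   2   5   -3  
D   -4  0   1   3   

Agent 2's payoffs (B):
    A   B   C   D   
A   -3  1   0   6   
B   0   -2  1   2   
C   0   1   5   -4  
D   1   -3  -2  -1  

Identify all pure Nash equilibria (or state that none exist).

(B, D) and (C, C)

Find each player's best response to every opponent strategy; NE are the intersections.
Agent 1's best responses — vs A: B (payoff 4); vs B: B (payoff 5); vs C: C (payoff 5); vs D: B (payoff 4).
Agent 2's best responses — vs A: D (payoff 6); vs B: D (payoff 2); vs C: C (payoff 5); vs D: A (payoff 1).
Mutual best responses occur at (B, D) and (C, C); at each, neither player gains by switching.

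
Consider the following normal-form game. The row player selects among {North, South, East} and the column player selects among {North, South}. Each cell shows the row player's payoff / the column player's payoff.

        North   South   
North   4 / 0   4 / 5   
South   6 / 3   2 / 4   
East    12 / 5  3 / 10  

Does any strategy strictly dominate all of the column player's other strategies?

Check whether one of the column player's strategies beats all alternatives regardless of what the opponent does.
South strictly dominates: vs North: 5 > 0; vs South: 4 > 3; vs East: 10 > 5.

South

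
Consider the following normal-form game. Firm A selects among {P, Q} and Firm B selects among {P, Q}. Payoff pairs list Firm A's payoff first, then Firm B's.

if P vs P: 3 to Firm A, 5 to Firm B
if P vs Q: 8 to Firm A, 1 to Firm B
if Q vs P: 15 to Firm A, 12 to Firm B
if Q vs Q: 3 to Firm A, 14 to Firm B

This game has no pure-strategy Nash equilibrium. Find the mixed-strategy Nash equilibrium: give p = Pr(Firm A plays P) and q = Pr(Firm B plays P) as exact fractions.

Each player's mixing probability is pinned down by making the *other* player indifferent.
Firm B indifferent between P and Q: p·5 + (1−p)·12 = p·1 + (1−p)·14 ⟹ 12 + (-7)p = 14 + (-13)p ⟹ p = 1/3.
Firm A indifferent between P and Q: q·3 + (1−q)·8 = q·15 + (1−q)·3 ⟹ 8 + (-5)q = 3 + 12q ⟹ q = 5/17.

p = 1/3, q = 5/17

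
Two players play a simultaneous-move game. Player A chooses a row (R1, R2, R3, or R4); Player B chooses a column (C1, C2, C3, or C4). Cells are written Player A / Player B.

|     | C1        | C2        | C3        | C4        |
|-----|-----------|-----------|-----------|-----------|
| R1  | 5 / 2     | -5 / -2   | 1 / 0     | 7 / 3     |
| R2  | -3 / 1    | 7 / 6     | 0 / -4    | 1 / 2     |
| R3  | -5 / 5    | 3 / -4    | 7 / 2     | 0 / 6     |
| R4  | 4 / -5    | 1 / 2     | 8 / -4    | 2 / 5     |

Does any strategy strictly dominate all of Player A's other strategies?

No strictly dominant strategy

A strategy is strictly dominant if it gives Player A a strictly higher payoff than every other strategy, against every choice by the opponent.
R1 is not dominant: against C2, R2 gives 7 > -5.
R2 is not dominant: against C1, R1 gives 5 > -3.
R3 is not dominant: against C1, R1 gives 5 > -5.
R4 is not dominant: against C1, R1 gives 5 > 4.
No single strategy is best against every opponent action.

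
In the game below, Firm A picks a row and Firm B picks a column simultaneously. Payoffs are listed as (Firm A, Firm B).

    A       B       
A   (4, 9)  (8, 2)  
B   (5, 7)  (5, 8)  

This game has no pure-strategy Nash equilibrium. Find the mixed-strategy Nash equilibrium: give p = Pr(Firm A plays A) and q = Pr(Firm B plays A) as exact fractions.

p = 1/8, q = 3/4

In a mixed NE each player is indifferent between their pure strategies, so the opponent's mix sets the indifference.
Firm B indifferent between A and B: p·9 + (1−p)·7 = p·2 + (1−p)·8 ⟹ 7 + 2p = 8 + (-6)p ⟹ p = 1/8.
Firm A indifferent between A and B: q·4 + (1−q)·8 = q·5 + (1−q)·5 ⟹ 8 + (-4)q = 5 + 0q ⟹ q = 3/4.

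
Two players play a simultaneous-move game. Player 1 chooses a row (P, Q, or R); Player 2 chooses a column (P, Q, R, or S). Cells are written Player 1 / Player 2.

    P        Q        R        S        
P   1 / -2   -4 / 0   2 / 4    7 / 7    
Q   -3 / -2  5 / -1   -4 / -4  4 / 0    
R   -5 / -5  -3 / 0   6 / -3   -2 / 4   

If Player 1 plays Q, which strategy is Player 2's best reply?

With Player 1 fixed at Q, Player 2's payoffs are: P → -2, Q → -1, R → -4, S → 0.
The maximum is 0, achieved by S.

S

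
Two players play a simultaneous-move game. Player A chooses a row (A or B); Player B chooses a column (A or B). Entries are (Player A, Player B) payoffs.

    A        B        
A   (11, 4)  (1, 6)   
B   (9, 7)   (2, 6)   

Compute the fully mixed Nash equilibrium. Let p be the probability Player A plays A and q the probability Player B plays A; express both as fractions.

p = 1/3, q = 1/3

Each player's mixing probability is pinned down by making the *other* player indifferent.
Player B indifferent between A and B: p·4 + (1−p)·7 = p·6 + (1−p)·6 ⟹ 7 + (-3)p = 6 + 0p ⟹ p = 1/3.
Player A indifferent between A and B: q·11 + (1−q)·1 = q·9 + (1−q)·2 ⟹ 1 + 10q = 2 + 7q ⟹ q = 1/3.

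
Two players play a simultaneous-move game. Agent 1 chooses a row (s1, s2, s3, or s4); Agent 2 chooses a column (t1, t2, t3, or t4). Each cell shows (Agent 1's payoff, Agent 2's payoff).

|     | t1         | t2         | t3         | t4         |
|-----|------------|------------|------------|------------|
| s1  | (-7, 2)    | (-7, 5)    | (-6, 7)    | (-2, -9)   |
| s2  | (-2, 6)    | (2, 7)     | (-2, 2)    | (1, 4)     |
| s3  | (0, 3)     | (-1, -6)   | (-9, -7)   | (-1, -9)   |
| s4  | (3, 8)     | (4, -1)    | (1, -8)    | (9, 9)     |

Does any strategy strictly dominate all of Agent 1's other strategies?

Check whether one of Agent 1's strategies beats all alternatives regardless of what the opponent does.
s4 strictly dominates: vs t1: 3 > each of {-7, -2, 0}; vs t2: 4 > each of {-7, 2, -1}; vs t3: 1 > each of {-6, -2, -9}; vs t4: 9 > each of {-2, 1, -1}.

s4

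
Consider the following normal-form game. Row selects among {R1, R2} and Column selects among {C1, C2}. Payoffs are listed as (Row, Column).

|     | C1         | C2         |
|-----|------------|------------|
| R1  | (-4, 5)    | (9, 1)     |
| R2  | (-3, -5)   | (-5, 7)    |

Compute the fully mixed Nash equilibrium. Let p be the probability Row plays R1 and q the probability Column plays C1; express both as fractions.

Each player's mixing probability is pinned down by making the *other* player indifferent.
Column indifferent between C1 and C2: p·5 + (1−p)·(-5) = p·1 + (1−p)·7 ⟹ (-5) + 10p = 7 + (-6)p ⟹ p = 3/4.
Row indifferent between R1 and R2: q·(-4) + (1−q)·9 = q·(-3) + (1−q)·(-5) ⟹ 9 + (-13)q = (-5) + 2q ⟹ q = 14/15.

p = 3/4, q = 14/15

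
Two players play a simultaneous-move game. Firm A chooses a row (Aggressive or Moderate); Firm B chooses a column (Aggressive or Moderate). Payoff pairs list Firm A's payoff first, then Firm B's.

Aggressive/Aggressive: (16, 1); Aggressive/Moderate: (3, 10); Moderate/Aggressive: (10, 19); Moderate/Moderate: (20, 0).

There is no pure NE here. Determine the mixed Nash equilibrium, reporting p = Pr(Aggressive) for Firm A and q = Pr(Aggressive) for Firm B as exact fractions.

p = 19/28, q = 17/23

In a mixed NE each player is indifferent between their pure strategies, so the opponent's mix sets the indifference.
Firm B indifferent between Aggressive and Moderate: p·1 + (1−p)·19 = p·10 + (1−p)·0 ⟹ 19 + (-18)p = 0 + 10p ⟹ p = 19/28.
Firm A indifferent between Aggressive and Moderate: q·16 + (1−q)·3 = q·10 + (1−q)·20 ⟹ 3 + 13q = 20 + (-10)q ⟹ q = 17/23.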